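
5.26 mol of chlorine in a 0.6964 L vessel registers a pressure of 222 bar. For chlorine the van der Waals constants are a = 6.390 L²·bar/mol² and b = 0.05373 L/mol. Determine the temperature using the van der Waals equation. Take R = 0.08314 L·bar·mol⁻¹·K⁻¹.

T ≈ 555.0 K

T = (P + a n²/V²)(V − nb)/(nR)
P + a n²/V² = 222 + (6.390)(5.26)²/(0.6964)² = 586.55 bar
V − nb = 0.6964 − (5.26)(0.05373) = 0.41378 L
T = (586.55)(0.41378)/((5.26)(0.08314)) = 555.0 K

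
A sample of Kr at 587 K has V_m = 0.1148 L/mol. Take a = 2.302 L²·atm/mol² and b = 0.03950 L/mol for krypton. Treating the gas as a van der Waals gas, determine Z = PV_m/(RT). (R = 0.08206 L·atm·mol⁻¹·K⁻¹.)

P = RT/(V_m − b) − a/V_m² = (0.08206)(587)/(0.1148 − 0.03950) − 2.302/(0.1148)²
  = 48.169/0.075300 − 174.67 = 639.69 − 174.67 = 465.02 atm
Z = PV_m/(RT) = (465.02)(0.1148)/((0.08206)(587)) = 53.384/48.169 = 1.108

Z ≈ 1.108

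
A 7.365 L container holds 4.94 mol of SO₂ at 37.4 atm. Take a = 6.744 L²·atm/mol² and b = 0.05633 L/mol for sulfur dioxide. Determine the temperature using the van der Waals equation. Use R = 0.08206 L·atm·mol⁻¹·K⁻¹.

T = (P + a n²/V²)(V − nb)/(nR)
P + a n²/V² = 37.4 + (6.744)(4.94)²/(7.365)² = 40.434 atm
V − nb = 7.365 − (4.94)(0.05633) = 7.0867 L
T = (40.434)(7.0867)/((4.94)(0.08206)) = 706.9 K

T ≈ 706.9 K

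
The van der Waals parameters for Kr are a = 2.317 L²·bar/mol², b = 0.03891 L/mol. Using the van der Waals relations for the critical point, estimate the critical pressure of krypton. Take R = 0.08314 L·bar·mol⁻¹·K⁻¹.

P_c ≈ 56.68 bar

For a van der Waals gas, P_c = a/(27b²).
P_c = 2.317/(27×(0.03891)²) = 2.317/0.040878 = 56.68 bar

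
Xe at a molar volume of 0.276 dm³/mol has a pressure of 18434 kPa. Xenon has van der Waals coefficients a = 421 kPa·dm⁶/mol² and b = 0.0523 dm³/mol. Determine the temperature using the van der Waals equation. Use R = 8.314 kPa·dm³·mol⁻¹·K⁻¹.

T ≈ 644.7 K

T = (P + a/V_m²)(V_m − b)/R
P + a/V_m² = 18434 + 421/(0.276)² = 23961 kPa
V_m − b = 0.276 − 0.0523 = 0.22370 dm³/mol
T = (23961)(0.22370)/8.314 = 644.7 K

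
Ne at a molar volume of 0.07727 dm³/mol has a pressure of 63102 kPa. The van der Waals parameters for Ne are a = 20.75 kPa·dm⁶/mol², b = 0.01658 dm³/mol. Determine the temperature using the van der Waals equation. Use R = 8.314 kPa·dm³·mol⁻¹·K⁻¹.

T = (P + a/V_m²)(V_m − b)/R
P + a/V_m² = 63102 + 20.75/(0.07727)² = 66577 kPa
V_m − b = 0.07727 − 0.01658 = 0.060690 dm³/mol
T = (66577)(0.060690)/8.314 = 486.0 K

T ≈ 486.0 K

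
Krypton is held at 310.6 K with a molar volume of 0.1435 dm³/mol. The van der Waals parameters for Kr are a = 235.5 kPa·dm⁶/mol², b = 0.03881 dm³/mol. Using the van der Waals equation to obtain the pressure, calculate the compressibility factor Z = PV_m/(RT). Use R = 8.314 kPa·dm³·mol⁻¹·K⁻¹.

Z ≈ 0.7352

P = RT/(V_m − b) − a/V_m² = (8.314)(310.6)/(0.1435 − 0.03881) − 235.5/(0.1435)²
  = 2582.3/0.10469 − 11436 = 24666 − 11436 = 13230 kPa
Z = PV_m/(RT) = (13230)(0.1435)/((8.314)(310.6)) = 1898.5/2582.3 = 0.7352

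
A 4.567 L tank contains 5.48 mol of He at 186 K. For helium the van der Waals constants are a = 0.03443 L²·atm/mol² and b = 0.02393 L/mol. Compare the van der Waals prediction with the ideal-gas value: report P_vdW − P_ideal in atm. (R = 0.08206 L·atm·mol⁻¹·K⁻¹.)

Ideal: P_ideal = nRT/V = (5.48)(0.08206)(186)/4.567 = 18.3145 atm
vdW: P = nRT/(V − nb) − a n²/V² = 83.6421/4.43586 − 1.03395/20.8575 = 18.8559 − 0.0495721 = 18.8063 atm
ΔP = 18.8063 − 18.3145 = 0.492 atm

ΔP ≈ 0.492 atm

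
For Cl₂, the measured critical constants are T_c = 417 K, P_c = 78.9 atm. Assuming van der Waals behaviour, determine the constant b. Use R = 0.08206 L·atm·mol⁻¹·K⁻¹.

From T_c = 8a/(27Rb) and P_c = a/(27b²): b = R T_c/(8 P_c).
b = (0.08206)(417)/(8×78.9) = 34.219/631.20 = 0.05421 L/mol

b ≈ 0.05421 L/mol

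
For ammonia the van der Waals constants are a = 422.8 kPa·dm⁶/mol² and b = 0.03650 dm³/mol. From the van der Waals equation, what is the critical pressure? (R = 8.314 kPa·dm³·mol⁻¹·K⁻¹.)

P_c ≈ 11754 kPa

For a van der Waals gas, P_c = a/(27b²).
P_c = 422.8/(27×(0.03650)²) = 422.8/0.035971 = 11754 kPa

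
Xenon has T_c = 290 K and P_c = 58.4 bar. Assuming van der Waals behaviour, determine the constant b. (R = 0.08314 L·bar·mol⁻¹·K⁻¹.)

From T_c = 8a/(27Rb) and P_c = a/(27b²): b = R T_c/(8 P_c).
b = (0.08314)(290)/(8×58.4) = 24.111/467.20 = 0.05161 L/mol

b ≈ 0.05161 L/mol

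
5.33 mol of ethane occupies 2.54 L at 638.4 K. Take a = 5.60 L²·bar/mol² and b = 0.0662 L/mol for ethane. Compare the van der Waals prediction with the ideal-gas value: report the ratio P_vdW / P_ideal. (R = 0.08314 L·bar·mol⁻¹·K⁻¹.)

P_vdW / P_ideal ≈ 0.9399

Ideal: P_ideal = nRT/V = (5.33)(0.08314)(638.4)/2.54 = 111.377 bar
vdW: P = nRT/(V − nb) − a n²/V² = 282.898/2.18715 − 159.090/6.45160 = 129.345 − 24.6590 = 104.686 bar
Ratio = 104.686/111.377 = 0.9399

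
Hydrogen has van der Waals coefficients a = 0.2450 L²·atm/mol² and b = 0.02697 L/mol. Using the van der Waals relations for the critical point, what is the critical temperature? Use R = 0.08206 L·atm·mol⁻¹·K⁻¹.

For a van der Waals gas, T_c = 8a/(27Rb).
T_c = 8×0.2450/(27×0.08206×0.02697) = 1.9600/0.059755 = 32.80 K

T_c ≈ 32.80 K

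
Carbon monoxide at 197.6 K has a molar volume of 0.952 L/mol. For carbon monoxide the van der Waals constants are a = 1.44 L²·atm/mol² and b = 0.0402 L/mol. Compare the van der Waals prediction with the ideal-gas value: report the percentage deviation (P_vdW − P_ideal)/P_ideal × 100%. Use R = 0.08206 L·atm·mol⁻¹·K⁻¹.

Ideal: P_ideal = RT/V_m = (0.08206)(197.6)/0.952 = 17.0326 atm
vdW: P = RT/(V_m − b) − a/V_m² = 16.2151/0.911800 − 1.44/0.906304 = 17.7836 − 1.58887 = 16.1947 atm
% deviation = (16.1947 − 17.0326)/17.0326 × 100% = -4.92%

-4.92 %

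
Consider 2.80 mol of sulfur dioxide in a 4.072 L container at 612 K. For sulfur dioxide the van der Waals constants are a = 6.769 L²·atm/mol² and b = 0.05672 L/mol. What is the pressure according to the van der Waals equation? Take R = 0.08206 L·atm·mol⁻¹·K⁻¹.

P ≈ 32.73 atm

P = nRT/(V − nb) − a n²/V²
nRT/(V − nb) = (2.80)(0.08206)(612)/(4.072 − 2.80×0.05672) = 140.62/3.9132 = 35.935 atm
a n²/V² = (6.769)(2.80)²/(4.072)² = 3.2006 atm
P = 35.935 − 3.2006 = 32.73 atm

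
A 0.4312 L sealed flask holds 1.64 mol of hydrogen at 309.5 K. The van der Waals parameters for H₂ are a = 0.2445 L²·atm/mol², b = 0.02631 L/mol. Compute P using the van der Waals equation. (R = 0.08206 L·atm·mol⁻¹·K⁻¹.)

P ≈ 103.8 atm

P = nRT/(V − nb) − a n²/V²
nRT/(V − nb) = (1.64)(0.08206)(309.5)/(0.4312 − 1.64×0.02631) = 41.652/0.38805 = 107.34 atm
a n²/V² = (0.2445)(1.64)²/(0.4312)² = 3.5368 atm
P = 107.34 − 3.5368 = 103.8 atm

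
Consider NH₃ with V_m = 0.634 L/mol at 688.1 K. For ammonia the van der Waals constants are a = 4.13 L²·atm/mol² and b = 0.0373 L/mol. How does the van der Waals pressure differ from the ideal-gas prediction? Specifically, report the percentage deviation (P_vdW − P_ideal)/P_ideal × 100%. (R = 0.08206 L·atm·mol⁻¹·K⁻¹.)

Ideal: P_ideal = RT/V_m = (0.08206)(688.1)/0.634 = 89.0623 atm
vdW: P = RT/(V_m − b) − a/V_m² = 56.4655/0.596700 − 4.13/0.401956 = 94.6296 − 10.2748 = 84.3548 atm
% deviation = (84.3548 − 89.0623)/89.0623 × 100% = -5.29%

-5.29 %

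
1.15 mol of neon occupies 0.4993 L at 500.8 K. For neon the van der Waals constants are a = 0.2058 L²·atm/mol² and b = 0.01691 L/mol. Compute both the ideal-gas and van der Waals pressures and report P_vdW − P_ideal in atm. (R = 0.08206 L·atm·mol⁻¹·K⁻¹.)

Ideal: P_ideal = nRT/V = (1.15)(0.08206)(500.8)/0.4993 = 94.6525 atm
vdW: P = nRT/(V − nb) − a n²/V² = 47.2600/0.479854 − 0.272171/0.249300 = 98.4883 − 1.09174 = 97.3966 atm
ΔP = 97.3966 − 94.6525 = 2.744 atm

ΔP ≈ 2.744 atm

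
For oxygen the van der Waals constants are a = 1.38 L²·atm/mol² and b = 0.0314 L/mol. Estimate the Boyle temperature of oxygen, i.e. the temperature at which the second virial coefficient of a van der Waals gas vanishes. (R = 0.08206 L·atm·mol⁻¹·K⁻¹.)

T_B ≈ 535.6 K

For a van der Waals gas the second virial coefficient B₂ = b − a/(RT) vanishes at T_B = a/(Rb).
T_B = 1.38/(0.08206×0.0314) = 1.38/0.0025767 = 535.6 K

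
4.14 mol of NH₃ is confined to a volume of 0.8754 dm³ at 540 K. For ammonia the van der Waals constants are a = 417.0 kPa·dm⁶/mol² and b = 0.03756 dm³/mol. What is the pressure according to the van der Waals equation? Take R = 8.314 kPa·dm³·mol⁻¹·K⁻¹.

P = nRT/(V − nb) − a n²/V²
nRT/(V − nb) = (4.14)(8.314)(540)/(0.8754 − 4.14×0.03756) = 18587/0.71990 = 25819 kPa
a n²/V² = (417.0)(4.14)²/(0.8754)² = 9326.6 kPa
P = 25819 − 9326.6 = 16492 kPa

P ≈ 16492 kPa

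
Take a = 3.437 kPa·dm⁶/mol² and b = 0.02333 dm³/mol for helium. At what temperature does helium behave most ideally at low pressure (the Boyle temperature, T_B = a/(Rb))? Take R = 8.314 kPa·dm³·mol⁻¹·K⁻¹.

T_B ≈ 17.72 K

For a van der Waals gas the second virial coefficient B₂ = b − a/(RT) vanishes at T_B = a/(Rb).
T_B = 3.437/(8.314×0.02333) = 3.437/0.19397 = 17.72 K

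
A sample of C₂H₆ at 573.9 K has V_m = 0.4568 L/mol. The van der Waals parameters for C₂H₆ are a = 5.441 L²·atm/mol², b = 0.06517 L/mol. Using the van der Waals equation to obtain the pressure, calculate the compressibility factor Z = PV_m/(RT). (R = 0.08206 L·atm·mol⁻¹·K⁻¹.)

P = RT/(V_m − b) − a/V_m² = (0.08206)(573.9)/(0.4568 − 0.06517) − 5.441/(0.4568)²
  = 47.094/0.39163 − 26.075 = 120.25 − 26.075 = 94.18 atm
Z = PV_m/(RT) = (94.18)(0.4568)/((0.08206)(573.9)) = 43.021/47.094 = 0.9135

Z ≈ 0.9135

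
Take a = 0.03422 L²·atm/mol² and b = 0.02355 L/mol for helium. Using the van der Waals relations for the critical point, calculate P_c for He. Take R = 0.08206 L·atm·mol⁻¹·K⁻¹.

P_c ≈ 2.285 atm

For a van der Waals gas, P_c = a/(27b²).
P_c = 0.03422/(27×(0.02355)²) = 0.03422/0.014974 = 2.285 atm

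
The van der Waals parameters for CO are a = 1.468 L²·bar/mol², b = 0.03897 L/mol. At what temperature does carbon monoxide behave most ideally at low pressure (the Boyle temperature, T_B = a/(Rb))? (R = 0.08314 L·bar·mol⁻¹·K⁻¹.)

For a van der Waals gas the second virial coefficient B₂ = b − a/(RT) vanishes at T_B = a/(Rb).
T_B = 1.468/(0.08314×0.03897) = 1.468/0.0032400 = 453.1 K

T_B ≈ 453.1 K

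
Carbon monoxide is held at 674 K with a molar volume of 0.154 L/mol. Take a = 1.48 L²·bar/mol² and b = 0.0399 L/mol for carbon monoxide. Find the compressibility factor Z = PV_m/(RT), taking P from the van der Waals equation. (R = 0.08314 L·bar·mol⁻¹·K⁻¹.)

P = RT/(V_m − b) − a/V_m² = (0.08314)(674)/(0.154 − 0.0399) − 1.48/(0.154)²
  = 56.036/0.11410 − 62.405 = 491.11 − 62.405 = 428.71 bar
Z = PV_m/(RT) = (428.71)(0.154)/((0.08314)(674)) = 66.021/56.036 = 1.178

Z ≈ 1.178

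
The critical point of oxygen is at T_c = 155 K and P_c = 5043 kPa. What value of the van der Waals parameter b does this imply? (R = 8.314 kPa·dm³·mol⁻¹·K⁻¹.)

From T_c = 8a/(27Rb) and P_c = a/(27b²): b = R T_c/(8 P_c).
b = (8.314)(155)/(8×5043) = 1288.7/40344 = 0.03194 dm³/mol

b ≈ 0.03194 dm³/mol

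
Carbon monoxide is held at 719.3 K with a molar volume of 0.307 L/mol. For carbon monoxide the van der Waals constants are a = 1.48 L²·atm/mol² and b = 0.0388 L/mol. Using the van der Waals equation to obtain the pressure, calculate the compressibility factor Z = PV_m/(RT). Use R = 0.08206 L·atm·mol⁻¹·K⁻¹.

P = RT/(V_m − b) − a/V_m² = (0.08206)(719.3)/(0.307 − 0.0388) − 1.48/(0.307)²
  = 59.026/0.26820 − 15.703 = 220.08 − 15.703 = 204.38 atm
Z = PV_m/(RT) = (204.38)(0.307)/((0.08206)(719.3)) = 62.745/59.026 = 1.063

Z ≈ 1.063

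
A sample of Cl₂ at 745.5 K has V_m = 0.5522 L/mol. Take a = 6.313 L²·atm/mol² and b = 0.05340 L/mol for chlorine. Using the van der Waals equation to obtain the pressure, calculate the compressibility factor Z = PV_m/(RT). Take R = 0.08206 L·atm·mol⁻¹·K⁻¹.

P = RT/(V_m − b) − a/V_m² = (0.08206)(745.5)/(0.5522 − 0.05340) − 6.313/(0.5522)²
  = 61.176/0.49880 − 20.703 = 122.65 − 20.703 = 101.95 atm
Z = PV_m/(RT) = (101.95)(0.5522)/((0.08206)(745.5)) = 56.297/61.176 = 0.9202

Z ≈ 0.9202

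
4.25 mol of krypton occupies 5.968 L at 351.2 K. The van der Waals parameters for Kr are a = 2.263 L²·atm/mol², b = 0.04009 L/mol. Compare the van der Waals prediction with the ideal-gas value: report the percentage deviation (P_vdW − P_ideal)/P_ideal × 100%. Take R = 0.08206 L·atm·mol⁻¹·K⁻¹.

-2.65 %

Ideal: P_ideal = nRT/V = (4.25)(0.08206)(351.2)/5.968 = 20.5233 atm
vdW: P = nRT/(V − nb) − a n²/V² = 122.483/5.79762 − 40.8754/35.6170 = 21.1264 − 1.14764 = 19.9788 atm
% deviation = (19.9788 − 20.5233)/20.5233 × 100% = -2.65%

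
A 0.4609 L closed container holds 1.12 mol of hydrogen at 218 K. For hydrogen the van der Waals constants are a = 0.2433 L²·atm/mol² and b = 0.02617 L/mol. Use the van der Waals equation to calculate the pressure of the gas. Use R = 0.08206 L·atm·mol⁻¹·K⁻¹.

P ≈ 44.99 atm

P = nRT/(V − nb) − a n²/V²
nRT/(V − nb) = (1.12)(0.08206)(218)/(0.4609 − 1.12×0.02617) = 20.036/0.43159 = 46.424 atm
a n²/V² = (0.2433)(1.12)²/(0.4609)² = 1.4367 atm
P = 46.424 − 1.4367 = 44.99 atm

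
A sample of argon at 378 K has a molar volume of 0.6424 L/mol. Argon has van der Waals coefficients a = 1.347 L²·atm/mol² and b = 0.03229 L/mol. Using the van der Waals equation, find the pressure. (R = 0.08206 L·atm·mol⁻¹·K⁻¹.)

P = RT/(V_m − b) − a/V_m²
RT/(V_m − b) = (0.08206)(378)/(0.6424 − 0.03229) = 31.019/0.61011 = 50.842 atm
a/V_m² = 1.347/(0.6424)² = 3.2640 atm
P = 50.842 − 3.2640 = 47.58 atm

P ≈ 47.58 atm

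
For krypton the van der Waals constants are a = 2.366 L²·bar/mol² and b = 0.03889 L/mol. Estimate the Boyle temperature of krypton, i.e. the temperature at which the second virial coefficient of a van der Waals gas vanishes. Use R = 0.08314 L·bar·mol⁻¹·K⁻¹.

T_B ≈ 731.8 K

For a van der Waals gas the second virial coefficient B₂ = b − a/(RT) vanishes at T_B = a/(Rb).
T_B = 2.366/(0.08314×0.03889) = 2.366/0.0032333 = 731.8 K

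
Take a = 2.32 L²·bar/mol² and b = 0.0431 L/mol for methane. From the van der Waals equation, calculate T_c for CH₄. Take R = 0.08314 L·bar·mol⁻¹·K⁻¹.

For a van der Waals gas, T_c = 8a/(27Rb).
T_c = 8×2.32/(27×0.08314×0.0431) = 18.560/0.096750 = 191.8 K

T_c ≈ 191.8 K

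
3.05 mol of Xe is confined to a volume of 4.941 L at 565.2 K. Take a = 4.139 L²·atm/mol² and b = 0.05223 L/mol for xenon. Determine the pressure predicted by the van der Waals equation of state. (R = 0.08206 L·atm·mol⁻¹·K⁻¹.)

P = nRT/(V − nb) − a n²/V²
nRT/(V − nb) = (3.05)(0.08206)(565.2)/(4.941 − 3.05×0.05223) = 141.46/4.7817 = 29.584 atm
a n²/V² = (4.139)(3.05)²/(4.941)² = 1.5771 atm
P = 29.584 − 1.5771 = 28.01 atm

P ≈ 28.01 atm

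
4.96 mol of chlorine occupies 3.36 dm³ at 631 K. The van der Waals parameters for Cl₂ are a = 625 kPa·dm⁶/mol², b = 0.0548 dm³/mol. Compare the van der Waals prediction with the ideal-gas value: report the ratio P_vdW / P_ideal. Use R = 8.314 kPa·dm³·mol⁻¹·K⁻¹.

Ideal: P_ideal = nRT/V = (4.96)(8.314)(631)/3.36 = 7744.29 kPa
vdW: P = nRT/(V − nb) − a n²/V² = 26020.8/3.08819 − 15376.0/11.2896 = 8425.91 − 1361.96 = 7063.95 kPa
Ratio = 7063.95/7744.29 = 0.9121

P_vdW / P_ideal ≈ 0.9121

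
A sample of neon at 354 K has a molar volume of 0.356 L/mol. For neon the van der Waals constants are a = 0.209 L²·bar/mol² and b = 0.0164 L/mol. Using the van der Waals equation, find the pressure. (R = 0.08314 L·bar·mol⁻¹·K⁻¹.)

P ≈ 85.02 bar

P = RT/(V_m − b) − a/V_m²
RT/(V_m − b) = (0.08314)(354)/(0.356 − 0.0164) = 29.432/0.33960 = 86.667 bar
a/V_m² = 0.209/(0.356)² = 1.6491 bar
P = 86.667 − 1.6491 = 85.02 bar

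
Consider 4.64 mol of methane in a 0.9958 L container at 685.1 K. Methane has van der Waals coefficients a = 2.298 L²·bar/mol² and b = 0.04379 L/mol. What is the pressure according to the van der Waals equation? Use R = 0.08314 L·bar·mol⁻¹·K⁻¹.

P ≈ 283.5 bar

P = nRT/(V − nb) − a n²/V²
nRT/(V − nb) = (4.64)(0.08314)(685.1)/(0.9958 − 4.64×0.04379) = 264.29/0.79261 = 333.44 bar
a n²/V² = (2.298)(4.64)²/(0.9958)² = 49.893 bar
P = 333.44 − 49.893 = 283.5 bar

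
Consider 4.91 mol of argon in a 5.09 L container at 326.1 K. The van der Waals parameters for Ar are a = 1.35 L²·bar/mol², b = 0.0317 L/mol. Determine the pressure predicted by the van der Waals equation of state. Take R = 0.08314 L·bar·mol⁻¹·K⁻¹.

P = nRT/(V − nb) − a n²/V²
nRT/(V − nb) = (4.91)(0.08314)(326.1)/(5.09 − 4.91×0.0317) = 133.12/4.9344 = 26.978 bar
a n²/V² = (1.35)(4.91)²/(5.09)² = 1.2562 bar
P = 26.978 − 1.2562 = 25.72 bar

P ≈ 25.72 bar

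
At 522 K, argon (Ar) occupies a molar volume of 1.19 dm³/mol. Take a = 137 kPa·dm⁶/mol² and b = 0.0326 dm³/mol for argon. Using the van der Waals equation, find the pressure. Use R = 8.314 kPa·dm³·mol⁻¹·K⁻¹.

P = RT/(V_m − b) − a/V_m²
RT/(V_m − b) = (8.314)(522)/(1.19 − 0.0326) = 4339.9/1.1574 = 3749.7 kPa
a/V_m² = 137/(1.19)² = 96.745 kPa
P = 3749.7 − 96.745 = 3653 kPa

P ≈ 3653 kPa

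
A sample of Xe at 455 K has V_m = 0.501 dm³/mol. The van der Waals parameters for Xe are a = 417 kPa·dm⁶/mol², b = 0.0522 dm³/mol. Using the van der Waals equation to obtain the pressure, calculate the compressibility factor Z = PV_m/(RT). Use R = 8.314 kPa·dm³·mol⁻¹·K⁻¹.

P = RT/(V_m − b) − a/V_m² = (8.314)(455)/(0.501 − 0.0522) − 417/(0.501)²
  = 3782.9/0.44880 − 1661.3 = 8428.9 − 1661.3 = 6767.6 kPa
Z = PV_m/(RT) = (6767.6)(0.501)/((8.314)(455)) = 3390.6/3782.9 = 0.8963

Z ≈ 0.8963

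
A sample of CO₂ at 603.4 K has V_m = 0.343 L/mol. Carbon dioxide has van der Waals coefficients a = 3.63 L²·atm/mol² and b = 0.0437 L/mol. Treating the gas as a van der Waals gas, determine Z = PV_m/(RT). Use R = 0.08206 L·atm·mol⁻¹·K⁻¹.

P = RT/(V_m − b) − a/V_m² = (0.08206)(603.4)/(0.343 − 0.0437) − 3.63/(0.343)²
  = 49.515/0.29930 − 30.854 = 165.44 − 30.854 = 134.59 atm
Z = PV_m/(RT) = (134.59)(0.343)/((0.08206)(603.4)) = 46.164/49.515 = 0.9323

Z ≈ 0.9323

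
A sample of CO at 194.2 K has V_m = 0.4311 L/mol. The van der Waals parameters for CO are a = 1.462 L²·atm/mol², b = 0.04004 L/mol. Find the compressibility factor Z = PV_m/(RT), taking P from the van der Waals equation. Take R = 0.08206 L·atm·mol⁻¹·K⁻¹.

Z ≈ 0.8896

P = RT/(V_m − b) − a/V_m² = (0.08206)(194.2)/(0.4311 − 0.04004) − 1.462/(0.4311)²
  = 15.936/0.39106 − 7.8667 = 40.751 − 7.8667 = 32.884 atm
Z = PV_m/(RT) = (32.884)(0.4311)/((0.08206)(194.2)) = 14.176/15.936 = 0.8896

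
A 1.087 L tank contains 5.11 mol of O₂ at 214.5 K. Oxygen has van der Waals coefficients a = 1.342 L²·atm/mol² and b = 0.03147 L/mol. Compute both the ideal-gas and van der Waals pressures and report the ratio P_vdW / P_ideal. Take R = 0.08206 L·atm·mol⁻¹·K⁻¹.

P_vdW / P_ideal ≈ 0.8152

Ideal: P_ideal = nRT/V = (5.11)(0.08206)(214.5)/1.087 = 82.7466 atm
vdW: P = nRT/(V − nb) − a n²/V² = 89.9456/0.926188 − 35.0424/1.18157 = 97.1138 − 29.6575 = 67.4563 atm
Ratio = 67.4563/82.7466 = 0.8152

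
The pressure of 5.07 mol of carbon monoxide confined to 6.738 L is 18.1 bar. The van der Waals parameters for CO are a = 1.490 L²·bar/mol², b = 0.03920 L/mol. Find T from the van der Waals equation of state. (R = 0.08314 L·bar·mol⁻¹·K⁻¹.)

T = (P + a n²/V²)(V − nb)/(nR)
P + a n²/V² = 18.1 + (1.490)(5.07)²/(6.738)² = 18.944 bar
V − nb = 6.738 − (5.07)(0.03920) = 6.5393 L
T = (18.944)(6.5393)/((5.07)(0.08314)) = 293.9 K

T ≈ 293.9 K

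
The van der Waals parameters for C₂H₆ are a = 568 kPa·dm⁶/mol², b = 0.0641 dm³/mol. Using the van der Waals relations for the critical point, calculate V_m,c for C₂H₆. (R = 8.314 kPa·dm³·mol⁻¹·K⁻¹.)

V_m,c ≈ 0.1923 dm³/mol

For a van der Waals gas, V_m,c = 3b.
V_m,c = 3×0.0641 = 0.1923 dm³/mol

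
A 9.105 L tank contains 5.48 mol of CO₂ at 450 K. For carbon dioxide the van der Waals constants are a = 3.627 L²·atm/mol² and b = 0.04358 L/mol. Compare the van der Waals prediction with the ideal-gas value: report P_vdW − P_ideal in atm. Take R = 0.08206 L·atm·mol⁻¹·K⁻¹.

Ideal: P_ideal = nRT/V = (5.48)(0.08206)(450)/9.105 = 22.2251 atm
vdW: P = nRT/(V − nb) − a n²/V² = 202.360/8.86618 − 108.920/82.9010 = 22.8238 − 1.31386 = 21.5099 atm
ΔP = 21.5099 − 22.2251 = -0.715 atm

ΔP ≈ -0.715 atm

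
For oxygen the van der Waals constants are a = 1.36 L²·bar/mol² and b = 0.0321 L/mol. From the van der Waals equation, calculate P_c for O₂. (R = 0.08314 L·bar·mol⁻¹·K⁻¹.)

P_c ≈ 48.88 bar

For a van der Waals gas, P_c = a/(27b²).
P_c = 1.36/(27×(0.0321)²) = 1.36/0.027821 = 48.88 bar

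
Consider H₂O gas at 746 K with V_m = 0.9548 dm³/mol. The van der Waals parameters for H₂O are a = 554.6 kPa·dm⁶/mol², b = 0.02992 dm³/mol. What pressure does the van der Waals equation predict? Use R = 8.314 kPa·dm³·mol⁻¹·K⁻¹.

P = RT/(V_m − b) − a/V_m²
RT/(V_m − b) = (8.314)(746)/(0.9548 − 0.02992) = 6202.2/0.92488 = 6706.0 kPa
a/V_m² = 554.6/(0.9548)² = 608.35 kPa
P = 6706.0 − 608.35 = 6098 kPa

P ≈ 6098 kPa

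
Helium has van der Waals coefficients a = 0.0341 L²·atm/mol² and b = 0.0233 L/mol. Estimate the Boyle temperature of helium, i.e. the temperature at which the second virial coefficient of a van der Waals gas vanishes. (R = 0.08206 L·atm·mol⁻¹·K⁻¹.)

For a van der Waals gas the second virial coefficient B₂ = b − a/(RT) vanishes at T_B = a/(Rb).
T_B = 0.0341/(0.08206×0.0233) = 0.0341/0.0019120 = 17.83 K

T_B ≈ 17.83 K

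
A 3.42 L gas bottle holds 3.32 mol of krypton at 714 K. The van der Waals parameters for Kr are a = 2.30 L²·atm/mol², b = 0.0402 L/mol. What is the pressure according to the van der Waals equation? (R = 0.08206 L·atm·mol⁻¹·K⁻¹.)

P = nRT/(V − nb) − a n²/V²
nRT/(V − nb) = (3.32)(0.08206)(714)/(3.42 − 3.32×0.0402) = 194.52/3.2865 = 59.188 atm
a n²/V² = (2.30)(3.32)²/(3.42)² = 2.1675 atm
P = 59.188 − 2.1675 = 57.02 atm

P ≈ 57.02 atm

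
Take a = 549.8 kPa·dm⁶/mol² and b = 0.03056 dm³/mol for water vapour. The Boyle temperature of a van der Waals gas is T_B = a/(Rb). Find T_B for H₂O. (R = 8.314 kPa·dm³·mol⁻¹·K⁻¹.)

For a van der Waals gas the second virial coefficient B₂ = b − a/(RT) vanishes at T_B = a/(Rb).
T_B = 549.8/(8.314×0.03056) = 549.8/0.25408 = 2164 K

T_B ≈ 2164 K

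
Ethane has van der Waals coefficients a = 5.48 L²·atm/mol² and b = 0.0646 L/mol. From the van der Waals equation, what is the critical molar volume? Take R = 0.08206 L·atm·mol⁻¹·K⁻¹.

For a van der Waals gas, V_m,c = 3b.
V_m,c = 3×0.0646 = 0.1938 L/mol

V_m,c ≈ 0.1938 L/mol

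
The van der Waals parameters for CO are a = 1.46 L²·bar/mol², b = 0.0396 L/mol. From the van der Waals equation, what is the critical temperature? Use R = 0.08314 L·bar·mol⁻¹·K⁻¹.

T_c ≈ 131.4 K

For a van der Waals gas, T_c = 8a/(27Rb).
T_c = 8×1.46/(27×0.08314×0.0396) = 11.680/0.088893 = 131.4 K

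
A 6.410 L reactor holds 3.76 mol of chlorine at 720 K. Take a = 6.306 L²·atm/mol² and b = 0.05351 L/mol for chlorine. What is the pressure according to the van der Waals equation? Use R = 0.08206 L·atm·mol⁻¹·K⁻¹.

P ≈ 33.61 atm

P = nRT/(V − nb) − a n²/V²
nRT/(V − nb) = (3.76)(0.08206)(720)/(6.410 − 3.76×0.05351) = 222.15/6.2088 = 35.780 atm
a n²/V² = (6.306)(3.76)²/(6.410)² = 2.1698 atm
P = 35.780 − 2.1698 = 33.61 atm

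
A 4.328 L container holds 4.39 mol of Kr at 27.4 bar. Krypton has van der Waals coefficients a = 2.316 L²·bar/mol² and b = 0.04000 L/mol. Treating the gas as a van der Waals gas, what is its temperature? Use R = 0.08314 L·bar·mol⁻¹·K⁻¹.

T ≈ 338.8 K

T = (P + a n²/V²)(V − nb)/(nR)
P + a n²/V² = 27.4 + (2.316)(4.39)²/(4.328)² = 29.783 bar
V − nb = 4.328 − (4.39)(0.04000) = 4.1524 L
T = (29.783)(4.1524)/((4.39)(0.08314)) = 338.8 K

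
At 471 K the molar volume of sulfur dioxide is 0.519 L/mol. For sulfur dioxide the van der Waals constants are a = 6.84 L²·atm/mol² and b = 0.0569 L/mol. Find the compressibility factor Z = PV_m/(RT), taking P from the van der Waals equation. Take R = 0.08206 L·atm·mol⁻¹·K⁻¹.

Z ≈ 0.7821

P = RT/(V_m − b) − a/V_m² = (0.08206)(471)/(0.519 − 0.0569) − 6.84/(0.519)²
  = 38.650/0.46210 − 25.393 = 83.640 − 25.393 = 58.247 atm
Z = PV_m/(RT) = (58.247)(0.519)/((0.08206)(471)) = 30.230/38.650 = 0.7821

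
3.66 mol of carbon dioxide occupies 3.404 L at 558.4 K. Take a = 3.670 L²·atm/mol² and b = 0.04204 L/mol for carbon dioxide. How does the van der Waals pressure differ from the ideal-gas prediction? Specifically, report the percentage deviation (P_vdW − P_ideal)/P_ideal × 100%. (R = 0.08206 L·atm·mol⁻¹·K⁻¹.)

Ideal: P_ideal = nRT/V = (3.66)(0.08206)(558.4)/3.404 = 49.2684 atm
vdW: P = nRT/(V − nb) − a n²/V² = 167.710/3.25013 − 49.1619/11.5872 = 51.6010 − 4.24278 = 47.3582 atm
% deviation = (47.3582 − 49.2684)/49.2684 × 100% = -3.88%

-3.88 %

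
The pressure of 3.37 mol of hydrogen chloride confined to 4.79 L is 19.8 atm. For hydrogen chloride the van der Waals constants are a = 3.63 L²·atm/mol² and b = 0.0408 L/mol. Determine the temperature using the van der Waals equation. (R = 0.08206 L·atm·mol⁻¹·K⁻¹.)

T = (P + a n²/V²)(V − nb)/(nR)
P + a n²/V² = 19.8 + (3.63)(3.37)²/(4.79)² = 21.597 atm
V − nb = 4.79 − (3.37)(0.0408) = 4.6525 L
T = (21.597)(4.6525)/((3.37)(0.08206)) = 363.3 K

T ≈ 363.3 K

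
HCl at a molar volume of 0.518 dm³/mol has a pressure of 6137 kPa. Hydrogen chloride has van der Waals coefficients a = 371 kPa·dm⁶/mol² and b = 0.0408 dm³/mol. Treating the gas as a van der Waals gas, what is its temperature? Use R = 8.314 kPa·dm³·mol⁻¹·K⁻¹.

T ≈ 431.6 K

T = (P + a/V_m²)(V_m − b)/R
P + a/V_m² = 6137 + 371/(0.518)² = 7519.7 kPa
V_m − b = 0.518 − 0.0408 = 0.47720 dm³/mol
T = (7519.7)(0.47720)/8.314 = 431.6 K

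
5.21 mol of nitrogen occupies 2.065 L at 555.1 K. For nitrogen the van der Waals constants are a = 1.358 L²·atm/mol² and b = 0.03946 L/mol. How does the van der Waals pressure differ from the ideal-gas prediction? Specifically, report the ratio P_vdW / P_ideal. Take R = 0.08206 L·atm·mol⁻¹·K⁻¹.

P_vdW / P_ideal ≈ 1.035

Ideal: P_ideal = nRT/V = (5.21)(0.08206)(555.1)/2.065 = 114.927 atm
vdW: P = nRT/(V − nb) − a n²/V² = 237.323/1.85941 − 36.8617/4.26423 = 127.633 − 8.64440 = 118.989 atm
Ratio = 118.989/114.927 = 1.035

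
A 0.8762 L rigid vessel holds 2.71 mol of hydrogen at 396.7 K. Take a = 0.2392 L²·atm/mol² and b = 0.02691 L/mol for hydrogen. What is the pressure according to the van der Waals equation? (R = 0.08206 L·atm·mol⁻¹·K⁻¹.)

P ≈ 107.5 atm

P = nRT/(V − nb) − a n²/V²
nRT/(V − nb) = (2.71)(0.08206)(396.7)/(0.8762 − 2.71×0.02691) = 88.219/0.80327 = 109.82 atm
a n²/V² = (0.2392)(2.71)²/(0.8762)² = 2.2882 atm
P = 109.82 − 2.2882 = 107.5 atm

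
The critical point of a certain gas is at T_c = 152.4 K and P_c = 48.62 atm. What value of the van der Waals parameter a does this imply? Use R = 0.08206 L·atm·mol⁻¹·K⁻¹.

a ≈ 1.357 L²·atm/mol²

From T_c = 8a/(27Rb) and P_c = a/(27b²): a = 27 R² T_c²/(64 P_c).
a = 27×(0.08206)²×(152.4)²/(64×48.62) = 4222.8/3111.7 = 1.357 L²·atm/mol²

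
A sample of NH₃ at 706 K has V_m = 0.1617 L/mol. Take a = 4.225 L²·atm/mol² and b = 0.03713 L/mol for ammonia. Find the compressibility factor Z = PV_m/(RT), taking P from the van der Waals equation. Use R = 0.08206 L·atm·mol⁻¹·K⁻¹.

Z ≈ 0.8471

P = RT/(V_m − b) − a/V_m² = (0.08206)(706)/(0.1617 − 0.03713) − 4.225/(0.1617)²
  = 57.934/0.12457 − 161.59 = 465.07 − 161.59 = 303.48 atm
Z = PV_m/(RT) = (303.48)(0.1617)/((0.08206)(706)) = 49.073/57.934 = 0.8471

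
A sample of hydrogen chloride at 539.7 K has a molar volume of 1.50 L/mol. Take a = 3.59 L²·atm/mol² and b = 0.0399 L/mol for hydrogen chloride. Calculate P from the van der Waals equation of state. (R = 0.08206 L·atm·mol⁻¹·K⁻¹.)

P = RT/(V_m − b) − a/V_m²
RT/(V_m − b) = (0.08206)(539.7)/(1.50 − 0.0399) = 44.288/1.4601 = 30.332 atm
a/V_m² = 3.59/(1.50)² = 1.5956 atm
P = 30.332 − 1.5956 = 28.74 atm

P ≈ 28.74 atm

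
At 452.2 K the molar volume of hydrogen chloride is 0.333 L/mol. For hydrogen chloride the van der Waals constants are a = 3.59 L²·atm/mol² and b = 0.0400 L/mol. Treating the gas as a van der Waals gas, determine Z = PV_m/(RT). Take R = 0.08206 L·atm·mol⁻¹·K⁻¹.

P = RT/(V_m − b) − a/V_m² = (0.08206)(452.2)/(0.333 − 0.0400) − 3.59/(0.333)²
  = 37.108/0.29300 − 32.375 = 126.65 − 32.375 = 94.28 atm
Z = PV_m/(RT) = (94.28)(0.333)/((0.08206)(452.2)) = 31.395/37.108 = 0.8460

Z ≈ 0.8460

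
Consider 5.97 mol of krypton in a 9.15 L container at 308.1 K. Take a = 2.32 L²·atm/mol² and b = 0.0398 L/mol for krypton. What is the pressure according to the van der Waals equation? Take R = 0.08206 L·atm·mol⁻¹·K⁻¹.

P = nRT/(V − nb) − a n²/V²
nRT/(V − nb) = (5.97)(0.08206)(308.1)/(9.15 − 5.97×0.0398) = 150.94/8.9124 = 16.936 atm
a n²/V² = (2.32)(5.97)²/(9.15)² = 0.98763 atm
P = 16.936 − 0.98763 = 15.95 atm

P ≈ 15.95 atm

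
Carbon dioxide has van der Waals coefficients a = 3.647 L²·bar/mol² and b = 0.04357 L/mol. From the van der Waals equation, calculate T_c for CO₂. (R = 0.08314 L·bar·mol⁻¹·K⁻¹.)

T_c ≈ 298.3 K

For a van der Waals gas, T_c = 8a/(27Rb).
T_c = 8×3.647/(27×0.08314×0.04357) = 29.176/0.097805 = 298.3 K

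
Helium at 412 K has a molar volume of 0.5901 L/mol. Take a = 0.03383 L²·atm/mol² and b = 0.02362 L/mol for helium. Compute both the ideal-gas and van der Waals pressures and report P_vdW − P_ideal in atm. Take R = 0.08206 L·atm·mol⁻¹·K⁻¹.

ΔP ≈ 2.292 atm

Ideal: P_ideal = RT/V_m = (0.08206)(412)/0.5901 = 57.2932 atm
vdW: P = RT/(V_m − b) − a/V_m² = 33.8087/0.566480 − 0.03383/0.348218 = 59.6821 − 0.0971518 = 59.5849 atm
ΔP = 59.5849 − 57.2932 = 2.292 atm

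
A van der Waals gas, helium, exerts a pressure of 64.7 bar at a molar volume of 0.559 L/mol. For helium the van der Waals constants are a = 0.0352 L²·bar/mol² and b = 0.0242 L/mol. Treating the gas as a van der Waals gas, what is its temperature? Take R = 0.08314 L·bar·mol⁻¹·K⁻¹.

T ≈ 416.9 K

T = (P + a/V_m²)(V_m − b)/R
P + a/V_m² = 64.7 + 0.0352/(0.559)² = 64.813 bar
V_m − b = 0.559 − 0.0242 = 0.53480 L/mol
T = (64.813)(0.53480)/0.08314 = 416.9 K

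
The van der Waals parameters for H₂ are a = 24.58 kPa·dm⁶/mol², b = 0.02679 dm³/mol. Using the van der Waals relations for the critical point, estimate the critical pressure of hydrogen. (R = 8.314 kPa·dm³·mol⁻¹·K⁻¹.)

For a van der Waals gas, P_c = a/(27b²).
P_c = 24.58/(27×(0.02679)²) = 24.58/0.019378 = 1268 kPa

P_c ≈ 1268 kPa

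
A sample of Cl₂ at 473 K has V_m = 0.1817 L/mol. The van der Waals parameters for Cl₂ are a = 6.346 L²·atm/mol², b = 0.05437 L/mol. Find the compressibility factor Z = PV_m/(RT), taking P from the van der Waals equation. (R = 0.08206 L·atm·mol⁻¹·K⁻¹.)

P = RT/(V_m − b) − a/V_m² = (0.08206)(473)/(0.1817 − 0.05437) − 6.346/(0.1817)²
  = 38.814/0.12733 − 192.22 = 304.83 − 192.22 = 112.61 atm
Z = PV_m/(RT) = (112.61)(0.1817)/((0.08206)(473)) = 20.461/38.814 = 0.5272

Z ≈ 0.5272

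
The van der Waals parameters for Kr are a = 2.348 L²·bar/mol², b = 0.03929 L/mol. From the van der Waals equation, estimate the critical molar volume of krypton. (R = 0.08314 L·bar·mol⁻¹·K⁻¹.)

V_m,c ≈ 0.1179 L/mol

For a van der Waals gas, V_m,c = 3b.
V_m,c = 3×0.03929 = 0.1179 L/mol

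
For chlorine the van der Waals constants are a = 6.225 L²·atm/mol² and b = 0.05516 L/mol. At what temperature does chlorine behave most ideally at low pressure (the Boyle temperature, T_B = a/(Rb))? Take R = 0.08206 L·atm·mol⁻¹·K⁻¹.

T_B ≈ 1375 K

For a van der Waals gas the second virial coefficient B₂ = b − a/(RT) vanishes at T_B = a/(Rb).
T_B = 6.225/(0.08206×0.05516) = 6.225/0.0045264 = 1375 K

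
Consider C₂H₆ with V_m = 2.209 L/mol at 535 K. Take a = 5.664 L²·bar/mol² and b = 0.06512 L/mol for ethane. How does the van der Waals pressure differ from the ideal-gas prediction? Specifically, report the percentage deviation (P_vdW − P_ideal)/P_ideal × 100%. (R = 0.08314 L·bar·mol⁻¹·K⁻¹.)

Ideal: P_ideal = RT/V_m = (0.08314)(535)/2.209 = 20.1358 bar
vdW: P = RT/(V_m − b) − a/V_m² = 44.4799/2.14388 − 5.664/4.87968 = 20.7474 − 1.16073 = 19.5867 bar
% deviation = (19.5867 − 20.1358)/20.1358 × 100% = -2.73%

-2.73 %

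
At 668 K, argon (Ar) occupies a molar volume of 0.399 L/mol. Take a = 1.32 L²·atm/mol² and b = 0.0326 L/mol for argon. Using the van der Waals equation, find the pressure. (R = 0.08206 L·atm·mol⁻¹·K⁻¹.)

P = RT/(V_m − b) − a/V_m²
RT/(V_m − b) = (0.08206)(668)/(0.399 − 0.0326) = 54.816/0.36640 = 149.61 atm
a/V_m² = 1.32/(0.399)² = 8.2914 atm
P = 149.61 − 8.2914 = 141.3 atm

P ≈ 141.3 atm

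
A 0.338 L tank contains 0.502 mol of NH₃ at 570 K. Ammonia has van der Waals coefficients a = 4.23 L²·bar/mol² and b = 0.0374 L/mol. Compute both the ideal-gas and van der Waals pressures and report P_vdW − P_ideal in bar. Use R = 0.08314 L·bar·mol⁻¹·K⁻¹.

Ideal: P_ideal = nRT/V = (0.502)(0.08314)(570)/0.338 = 70.3837 bar
vdW: P = nRT/(V − nb) − a n²/V² = 23.7897/0.319225 − 1.06598/0.114244 = 74.5233 − 9.33073 = 65.1926 bar
ΔP = 65.1926 − 70.3837 = -5.191 bar

ΔP ≈ -5.191 bar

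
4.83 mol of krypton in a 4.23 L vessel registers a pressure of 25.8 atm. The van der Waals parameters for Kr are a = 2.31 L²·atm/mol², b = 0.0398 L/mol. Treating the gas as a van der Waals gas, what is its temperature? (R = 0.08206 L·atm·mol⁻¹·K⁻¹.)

T ≈ 293.5 K

T = (P + a n²/V²)(V − nb)/(nR)
P + a n²/V² = 25.8 + (2.31)(4.83)²/(4.23)² = 28.812 atm
V − nb = 4.23 − (4.83)(0.0398) = 4.0378 L
T = (28.812)(4.0378)/((4.83)(0.08206)) = 293.5 K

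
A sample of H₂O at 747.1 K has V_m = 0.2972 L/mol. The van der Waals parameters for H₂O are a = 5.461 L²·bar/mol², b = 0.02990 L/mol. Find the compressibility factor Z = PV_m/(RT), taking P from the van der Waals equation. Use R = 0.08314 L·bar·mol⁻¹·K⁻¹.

P = RT/(V_m − b) − a/V_m² = (0.08314)(747.1)/(0.2972 − 0.02990) − 5.461/(0.2972)²
  = 62.114/0.26730 − 61.826 = 232.38 − 61.826 = 170.55 bar
Z = PV_m/(RT) = (170.55)(0.2972)/((0.08314)(747.1)) = 50.687/62.114 = 0.8160

Z ≈ 0.8160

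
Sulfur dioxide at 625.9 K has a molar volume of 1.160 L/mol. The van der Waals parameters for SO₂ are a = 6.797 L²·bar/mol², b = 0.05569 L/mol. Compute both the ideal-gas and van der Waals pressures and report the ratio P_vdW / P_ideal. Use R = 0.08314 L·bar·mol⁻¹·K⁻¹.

P_vdW / P_ideal ≈ 0.9378

Ideal: P_ideal = RT/V_m = (0.08314)(625.9)/1.160 = 44.8598 bar
vdW: P = RT/(V_m − b) − a/V_m² = 52.0373/1.10431 − 6.797/1.34560 = 47.1220 − 5.05128 = 42.0707 bar
Ratio = 42.0707/44.8598 = 0.9378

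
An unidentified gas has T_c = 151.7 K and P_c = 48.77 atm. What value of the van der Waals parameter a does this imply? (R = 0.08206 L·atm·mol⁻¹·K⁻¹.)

a ≈ 1.340 L²·atm/mol²

From T_c = 8a/(27Rb) and P_c = a/(27b²): a = 27 R² T_c²/(64 P_c).
a = 27×(0.08206)²×(151.7)²/(64×48.77) = 4184.1/3121.3 = 1.340 L²·atm/mol²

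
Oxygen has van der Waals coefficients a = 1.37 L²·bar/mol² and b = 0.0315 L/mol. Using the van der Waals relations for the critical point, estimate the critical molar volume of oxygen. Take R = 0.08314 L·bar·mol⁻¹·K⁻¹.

For a van der Waals gas, V_m,c = 3b.
V_m,c = 3×0.0315 = 0.09450 L/mol

V_m,c ≈ 0.09450 L/mol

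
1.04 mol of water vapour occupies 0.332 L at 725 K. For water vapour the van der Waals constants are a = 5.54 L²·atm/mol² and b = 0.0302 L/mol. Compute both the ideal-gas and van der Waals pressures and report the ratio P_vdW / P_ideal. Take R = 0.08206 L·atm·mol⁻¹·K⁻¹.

Ideal: P_ideal = nRT/V = (1.04)(0.08206)(725)/0.332 = 186.365 atm
vdW: P = nRT/(V − nb) − a n²/V² = 61.8732/0.300592 − 5.99206/0.110224 = 205.838 − 54.3626 = 151.475 atm
Ratio = 151.475/186.365 = 0.8128

P_vdW / P_ideal ≈ 0.8128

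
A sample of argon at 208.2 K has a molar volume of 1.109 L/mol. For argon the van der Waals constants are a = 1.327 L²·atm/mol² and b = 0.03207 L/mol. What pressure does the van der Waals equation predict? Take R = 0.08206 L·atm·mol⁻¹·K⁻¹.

P ≈ 14.79 atm

P = RT/(V_m − b) − a/V_m²
RT/(V_m − b) = (0.08206)(208.2)/(1.109 − 0.03207) = 17.085/1.0769 = 15.865 atm
a/V_m² = 1.327/(1.109)² = 1.0790 atm
P = 15.865 − 1.0790 = 14.79 atm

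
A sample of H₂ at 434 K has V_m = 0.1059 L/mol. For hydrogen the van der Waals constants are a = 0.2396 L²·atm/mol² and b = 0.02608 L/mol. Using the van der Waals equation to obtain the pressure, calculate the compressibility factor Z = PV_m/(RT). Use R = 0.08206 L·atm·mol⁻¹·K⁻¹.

P = RT/(V_m − b) − a/V_m² = (0.08206)(434)/(0.1059 − 0.02608) − 0.2396/(0.1059)²
  = 35.614/0.079820 − 21.365 = 446.18 − 21.365 = 424.82 atm
Z = PV_m/(RT) = (424.82)(0.1059)/((0.08206)(434)) = 44.988/35.614 = 1.263

Z ≈ 1.263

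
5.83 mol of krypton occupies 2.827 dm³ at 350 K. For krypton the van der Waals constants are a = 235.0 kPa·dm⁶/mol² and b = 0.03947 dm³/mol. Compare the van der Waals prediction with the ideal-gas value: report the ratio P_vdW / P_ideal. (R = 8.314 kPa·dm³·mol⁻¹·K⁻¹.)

Ideal: P_ideal = nRT/V = (5.83)(8.314)(350)/2.827 = 6000.96 kPa
vdW: P = nRT/(V − nb) − a n²/V² = 16964.7/2.59689 − 7987.39/7.99193 = 6532.70 − 999.432 = 5533.27 kPa
Ratio = 5533.27/6000.96 = 0.9221

P_vdW / P_ideal ≈ 0.9221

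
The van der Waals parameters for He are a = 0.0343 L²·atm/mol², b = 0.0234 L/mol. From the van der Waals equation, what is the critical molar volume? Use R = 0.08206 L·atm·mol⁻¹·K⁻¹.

V_m,c ≈ 0.07020 L/mol

For a van der Waals gas, V_m,c = 3b.
V_m,c = 3×0.0234 = 0.07020 L/mol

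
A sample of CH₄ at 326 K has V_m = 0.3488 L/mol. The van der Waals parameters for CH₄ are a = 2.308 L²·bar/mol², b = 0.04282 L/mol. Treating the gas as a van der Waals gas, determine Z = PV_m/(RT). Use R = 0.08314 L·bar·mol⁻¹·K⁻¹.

Z ≈ 0.8958

P = RT/(V_m − b) − a/V_m² = (0.08314)(326)/(0.3488 − 0.04282) − 2.308/(0.3488)²
  = 27.104/0.30598 − 18.971 = 88.581 − 18.971 = 69.610 bar
Z = PV_m/(RT) = (69.610)(0.3488)/((0.08314)(326)) = 24.280/27.104 = 0.8958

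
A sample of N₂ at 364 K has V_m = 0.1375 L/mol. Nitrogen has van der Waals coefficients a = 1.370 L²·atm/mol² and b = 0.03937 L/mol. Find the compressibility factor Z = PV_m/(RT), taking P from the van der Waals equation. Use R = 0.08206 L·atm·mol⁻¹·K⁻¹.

P = RT/(V_m − b) − a/V_m² = (0.08206)(364)/(0.1375 − 0.03937) − 1.370/(0.1375)²
  = 29.870/0.098130 − 72.463 = 304.39 − 72.463 = 231.93 atm
Z = PV_m/(RT) = (231.93)(0.1375)/((0.08206)(364)) = 31.890/29.870 = 1.068

Z ≈ 1.068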